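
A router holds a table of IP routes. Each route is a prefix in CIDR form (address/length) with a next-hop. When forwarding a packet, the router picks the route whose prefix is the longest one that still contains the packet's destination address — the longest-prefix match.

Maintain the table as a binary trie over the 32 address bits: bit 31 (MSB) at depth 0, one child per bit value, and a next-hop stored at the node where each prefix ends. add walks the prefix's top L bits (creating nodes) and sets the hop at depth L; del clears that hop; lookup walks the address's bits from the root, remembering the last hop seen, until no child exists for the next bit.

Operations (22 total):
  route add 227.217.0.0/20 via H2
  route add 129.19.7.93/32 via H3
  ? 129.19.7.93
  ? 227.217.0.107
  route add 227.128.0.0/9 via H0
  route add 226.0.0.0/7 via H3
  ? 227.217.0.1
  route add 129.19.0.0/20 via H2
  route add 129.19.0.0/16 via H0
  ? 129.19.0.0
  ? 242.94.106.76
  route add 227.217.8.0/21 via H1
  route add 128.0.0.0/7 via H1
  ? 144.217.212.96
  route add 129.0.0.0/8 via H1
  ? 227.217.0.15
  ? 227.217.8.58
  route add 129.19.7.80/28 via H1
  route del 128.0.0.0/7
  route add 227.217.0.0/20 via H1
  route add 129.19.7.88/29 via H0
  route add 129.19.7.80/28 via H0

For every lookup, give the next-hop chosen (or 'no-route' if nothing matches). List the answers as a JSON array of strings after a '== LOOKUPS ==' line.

Apply in order:
  + 227.217.0.0/20 (H2) depth=20
  + 129.19.7.93/32 (H3) depth=32
  Q 129.19.7.93: descend 10000001000100110000011101011101 ; hops seen [H3] ; pick H3
  Q 227.217.0.107: descend 11100011110110010000 ; hops seen [H2] ; pick H2
  + 227.128.0.0/9 (H0) depth=9
  + 226.0.0.0/7 (H3) depth=7
  Q 227.217.0.1: descend 11100011110110010000 ; hops seen [H3,H0,H2] ; pick H2
  + 129.19.0.0/20 (H2) depth=20
  + 129.19.0.0/16 (H0) depth=16
  Q 129.19.0.0: descend 100000010001001100000 ; hops seen [H0,H2] ; pick H2
  Q 242.94.106.76: descend 111 ; hops seen [∅] ; pick no-route
  + 227.217.8.0/21 (H1) depth=21
  + 128.0.0.0/7 (H1) depth=7
  Q 144.217.212.96: descend 100 ; hops seen [∅] ; pick no-route
  + 129.0.0.0/8 (H1) depth=8
  Q 227.217.0.15: descend 11100011110110010000 ; hops seen [H3,H0,H2] ; pick H2
  Q 227.217.8.58: descend 111000111101100100001 ; hops seen [H3,H0,H2,H1] ; pick H1
  + 129.19.7.80/28 (H1) depth=28
  - 128.0.0.0/7 clear@7
  + 227.217.0.0/20 (H1) depth=20
  + 129.19.7.88/29 (H0) depth=29
  + 129.19.7.80/28 (H0) depth=28

== LOOKUPS ==
["H3","H2","H2","H2","no-route","no-route","H2","H1"]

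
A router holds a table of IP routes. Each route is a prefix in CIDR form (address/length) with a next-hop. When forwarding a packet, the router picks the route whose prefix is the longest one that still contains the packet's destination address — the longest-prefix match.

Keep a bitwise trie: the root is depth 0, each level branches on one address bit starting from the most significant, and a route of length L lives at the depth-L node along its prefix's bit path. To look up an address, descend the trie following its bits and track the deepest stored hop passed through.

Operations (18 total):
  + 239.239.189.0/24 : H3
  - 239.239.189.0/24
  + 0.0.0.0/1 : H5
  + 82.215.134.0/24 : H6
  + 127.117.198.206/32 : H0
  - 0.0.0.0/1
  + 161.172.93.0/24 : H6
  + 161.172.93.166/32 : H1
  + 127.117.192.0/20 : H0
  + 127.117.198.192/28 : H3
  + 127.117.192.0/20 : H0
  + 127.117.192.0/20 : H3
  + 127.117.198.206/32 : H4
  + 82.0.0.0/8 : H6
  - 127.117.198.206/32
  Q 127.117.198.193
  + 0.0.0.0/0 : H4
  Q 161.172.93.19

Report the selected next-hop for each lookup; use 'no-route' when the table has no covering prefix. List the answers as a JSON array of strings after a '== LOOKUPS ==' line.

Process each operation:
  add 239.239.189.0/24 -> H3 at depth 24
  del 239.239.189.0/24 (clear depth 24)
  add 0.0.0.0/1 -> H5 at depth 1
  add 82.215.134.0/24 -> H6 at depth 24
  add 127.117.198.206/32 -> H0 at depth 32
  del 0.0.0.0/1 (clear depth 1)
  add 161.172.93.0/24 -> H6 at depth 24
  add 161.172.93.166/32 -> H1 at depth 32
  add 127.117.192.0/20 -> H0 at depth 20
  add 127.117.198.192/28 -> H3 at depth 28
  add 127.117.192.0/20 -> H0 at depth 20
  add 127.117.192.0/20 -> H3 at depth 20
  add 127.117.198.206/32 -> H4 at depth 32
  add 82.0.0.0/8 -> H6 at depth 8
  del 127.117.198.206/32 (clear depth 32)
  lookup 127.117.198.193: bits 0111111101110101110001101100 walk d0:-→d1:-→d2:-→d3:-→d4:-→d5:-→d6:-→d7:-→d8:-→d9:-→d10:-→d11:-→d12:-→d13:-→d14:-→d15:-→d16:-→d17:-→d18:-→d19:-→d20:H3→d21:-→d22:-→d23:-→d24:-→d25:-→d26:-→d27:-→d28:H3 -> H3
  add 0.0.0.0/0 -> H4 at depth 0
  lookup 161.172.93.19: bits 101000011010110001011101 walk d0:H4→d1:-→d2:-→d3:-→d4:-→d5:-→d6:-→d7:-→d8:-→d9:-→d10:-→d11:-→d12:-→d13:-→d14:-→d15:-→d16:-→d17:-→d18:-→d19:-→d20:-→d21:-→d22:-→d23:-→d24:H6 -> H6

== LOOKUPS ==
["H3","H6"]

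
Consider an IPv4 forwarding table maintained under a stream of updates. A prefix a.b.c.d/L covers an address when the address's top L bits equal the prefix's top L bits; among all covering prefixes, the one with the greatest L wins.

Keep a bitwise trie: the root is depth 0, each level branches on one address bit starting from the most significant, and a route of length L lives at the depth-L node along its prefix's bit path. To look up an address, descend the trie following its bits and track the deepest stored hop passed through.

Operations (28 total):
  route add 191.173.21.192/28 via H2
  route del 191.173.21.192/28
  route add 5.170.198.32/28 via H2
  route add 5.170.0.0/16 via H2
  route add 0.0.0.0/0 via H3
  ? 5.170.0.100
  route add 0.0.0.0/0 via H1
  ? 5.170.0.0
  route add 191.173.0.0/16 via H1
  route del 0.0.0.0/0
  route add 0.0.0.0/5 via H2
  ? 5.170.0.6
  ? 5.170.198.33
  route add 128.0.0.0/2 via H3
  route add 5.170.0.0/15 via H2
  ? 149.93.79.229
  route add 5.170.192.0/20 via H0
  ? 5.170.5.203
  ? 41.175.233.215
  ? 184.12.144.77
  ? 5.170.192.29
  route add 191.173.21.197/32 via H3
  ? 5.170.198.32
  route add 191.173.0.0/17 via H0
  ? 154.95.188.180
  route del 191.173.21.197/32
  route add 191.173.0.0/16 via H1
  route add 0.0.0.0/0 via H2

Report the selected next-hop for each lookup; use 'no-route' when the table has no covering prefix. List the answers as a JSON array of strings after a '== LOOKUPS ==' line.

Apply in order:
  + 191.173.21.192/28 (H2) depth=28
  del 191.173.21.192/28 (clear depth 28)
  + 5.170.198.32/28 (H2) depth=28
  + 5.170.0.0/16 (H2) depth=16
  + 0.0.0.0/0 (H3) depth=0
  lookup 5.170.0.100: bits 0000010110101010 walk d0:H3→d1:-→d2:-→d3:-→d4:-→d5:-→d6:-→d7:-→d8:-→d9:-→d10:-→d11:-→d12:-→d13:-→d14:-→d15:-→d16:H2 -> H2
  + 0.0.0.0/0 (H1) depth=0
  lookup 5.170.0.0: bits 0000010110101010 walk d0:H1→d1:-→d2:-→d3:-→d4:-→d5:-→d6:-→d7:-→d8:-→d9:-→d10:-→d11:-→d12:-→d13:-→d14:-→d15:-→d16:H2 -> H2
  + 191.173.0.0/16 (H1) depth=16
  del 0.0.0.0/0 (clear depth 0)
  + 0.0.0.0/5 (H2) depth=5
  lookup 5.170.0.6: bits 0000010110101010 walk d0:-→d1:-→d2:-→d3:-→d4:-→d5:H2→d6:-→d7:-→d8:-→d9:-→d10:-→d11:-→d12:-→d13:-→d14:-→d15:-→d16:H2 -> H2
  lookup 5.170.198.33: bits 0000010110101010110001100010 walk d0:-→d1:-→d2:-→d3:-→d4:-→d5:H2→d6:-→d7:-→d8:-→d9:-→d10:-→d11:-→d12:-→d13:-→d14:-→d15:-→d16:H2→d17:-→d18:-→d19:-→d20:-→d21:-→d22:-→d23:-→d24:-→d25:-→d26:-→d27:-→d28:H2 -> H2
  + 128.0.0.0/2 (H3) depth=2
  + 5.170.0.0/15 (H2) depth=15
  lookup 149.93.79.229: bits 10 walk d0:-→d1:-→d2:H3 -> H3
  + 5.170.192.0/20 (H0) depth=20
  lookup 5.170.5.203: bits 0000010110101010 walk d0:-→d1:-→d2:-→d3:-→d4:-→d5:H2→d6:-→d7:-→d8:-→d9:-→d10:-→d11:-→d12:-→d13:-→d14:-→d15:H2→d16:H2 -> H2
  lookup 41.175.233.215: bits 00 walk d0:-→d1:-→d2:- -> no-route
  lookup 184.12.144.77: bits 10111 walk d0:-→d1:-→d2:H3→d3:-→d4:-→d5:- -> H3
  lookup 5.170.192.29: bits 000001011010101011000 walk d0:-→d1:-→d2:-→d3:-→d4:-→d5:H2→d6:-→d7:-→d8:-→d9:-→d10:-→d11:-→d12:-→d13:-→d14:-→d15:H2→d16:H2→d17:-→d18:-→d19:-→d20:H0→d21:- -> H0
  + 191.173.21.197/32 (H3) depth=32
  lookup 5.170.198.32: bits 0000010110101010110001100010 walk d0:-→d1:-→d2:-→d3:-→d4:-→d5:H2→d6:-→d7:-→d8:-→d9:-→d10:-→d11:-→d12:-→d13:-→d14:-→d15:H2→d16:H2→d17:-→d18:-→d19:-→d20:H0→d21:-→d22:-→d23:-→d24:-→d25:-→d26:-→d27:-→d28:H2 -> H2
  + 191.173.0.0/17 (H0) depth=17
  lookup 154.95.188.180: bits 10 walk d0:-→d1:-→d2:H3 -> H3
  del 191.173.21.197/32 (clear depth 32)
  + 191.173.0.0/16 (H1) depth=16
  + 0.0.0.0/0 (H2) depth=0

== LOOKUPS ==
["H2","H2","H2","H2","H3","H2","no-route","H3","H0","H2","H3"]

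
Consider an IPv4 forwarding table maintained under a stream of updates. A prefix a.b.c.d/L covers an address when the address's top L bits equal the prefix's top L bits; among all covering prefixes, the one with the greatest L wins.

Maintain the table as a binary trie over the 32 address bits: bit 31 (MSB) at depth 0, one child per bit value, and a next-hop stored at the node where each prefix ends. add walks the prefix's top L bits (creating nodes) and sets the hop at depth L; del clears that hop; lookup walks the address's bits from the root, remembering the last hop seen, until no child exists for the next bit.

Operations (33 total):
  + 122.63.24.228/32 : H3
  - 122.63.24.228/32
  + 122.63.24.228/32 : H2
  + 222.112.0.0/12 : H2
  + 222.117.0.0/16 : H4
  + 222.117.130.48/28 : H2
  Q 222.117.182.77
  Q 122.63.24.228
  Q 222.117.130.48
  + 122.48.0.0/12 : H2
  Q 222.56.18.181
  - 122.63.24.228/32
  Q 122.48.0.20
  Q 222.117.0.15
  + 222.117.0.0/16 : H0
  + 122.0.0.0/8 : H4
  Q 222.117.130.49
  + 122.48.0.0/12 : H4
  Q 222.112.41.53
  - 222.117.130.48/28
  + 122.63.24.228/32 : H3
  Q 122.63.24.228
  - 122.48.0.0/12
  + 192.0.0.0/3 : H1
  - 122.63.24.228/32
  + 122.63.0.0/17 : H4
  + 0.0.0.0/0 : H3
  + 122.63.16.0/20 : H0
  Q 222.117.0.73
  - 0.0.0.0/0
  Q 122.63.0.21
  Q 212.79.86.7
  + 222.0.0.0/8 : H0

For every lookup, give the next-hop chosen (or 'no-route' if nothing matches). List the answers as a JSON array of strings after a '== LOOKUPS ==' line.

Apply in order:
  + 122.63.24.228/32 (H3) depth=32
  del 122.63.24.228/32 (clear depth 32)
  + 122.63.24.228/32 (H2) depth=32
  + 222.112.0.0/12 (H2) depth=12
  + 222.117.0.0/16 (H4) depth=16
  + 222.117.130.48/28 (H2) depth=28
  Q 222.117.182.77: descend 110111100111010110 ; hops seen [H2,H4] ; pick H4
  Q 122.63.24.228: descend 01111010001111110001100011100100 ; hops seen [H2] ; pick H2
  Q 222.117.130.48: descend 1101111001110101100000100011 ; hops seen [H2,H4,H2] ; pick H2
  + 122.48.0.0/12 (H2) depth=12
  Q 222.56.18.181: descend 110111100 ; hops seen [∅] ; pick no-route
  del 122.63.24.228/32 (clear depth 32)
  Q 122.48.0.20: descend 011110100011 ; hops seen [H2] ; pick H2
  Q 222.117.0.15: descend 1101111001110101 ; hops seen [H2,H4] ; pick H4
  + 222.117.0.0/16 (H0) depth=16
  + 122.0.0.0/8 (H4) depth=8
  Q 222.117.130.49: descend 1101111001110101100000100011 ; hops seen [H2,H0,H2] ; pick H2
  + 122.48.0.0/12 (H4) depth=12
  Q 222.112.41.53: descend 1101111001110 ; hops seen [H2] ; pick H2
  del 222.117.130.48/28 (clear depth 28)
  + 122.63.24.228/32 (H3) depth=32
  Q 122.63.24.228: descend 01111010001111110001100011100100 ; hops seen [H4,H4,H3] ; pick H3
  del 122.48.0.0/12 (clear depth 12)
  + 192.0.0.0/3 (H1) depth=3
  del 122.63.24.228/32 (clear depth 32)
  + 122.63.0.0/17 (H4) depth=17
  + 0.0.0.0/0 (H3) depth=0
  + 122.63.16.0/20 (H0) depth=20
  Q 222.117.0.73: descend 1101111001110101 ; hops seen [H3,H1,H2,H0] ; pick H0
  del 0.0.0.0/0 (clear depth 0)
  Q 122.63.0.21: descend 0111101000111111000 ; hops seen [H4,H4] ; pick H4
  Q 212.79.86.7: descend 1101 ; hops seen [H1] ; pick H1
  + 222.0.0.0/8 (H0) depth=8

== LOOKUPS ==
["H4","H2","H2","no-route","H2","H4","H2","H2","H3","H0","H4","H1"]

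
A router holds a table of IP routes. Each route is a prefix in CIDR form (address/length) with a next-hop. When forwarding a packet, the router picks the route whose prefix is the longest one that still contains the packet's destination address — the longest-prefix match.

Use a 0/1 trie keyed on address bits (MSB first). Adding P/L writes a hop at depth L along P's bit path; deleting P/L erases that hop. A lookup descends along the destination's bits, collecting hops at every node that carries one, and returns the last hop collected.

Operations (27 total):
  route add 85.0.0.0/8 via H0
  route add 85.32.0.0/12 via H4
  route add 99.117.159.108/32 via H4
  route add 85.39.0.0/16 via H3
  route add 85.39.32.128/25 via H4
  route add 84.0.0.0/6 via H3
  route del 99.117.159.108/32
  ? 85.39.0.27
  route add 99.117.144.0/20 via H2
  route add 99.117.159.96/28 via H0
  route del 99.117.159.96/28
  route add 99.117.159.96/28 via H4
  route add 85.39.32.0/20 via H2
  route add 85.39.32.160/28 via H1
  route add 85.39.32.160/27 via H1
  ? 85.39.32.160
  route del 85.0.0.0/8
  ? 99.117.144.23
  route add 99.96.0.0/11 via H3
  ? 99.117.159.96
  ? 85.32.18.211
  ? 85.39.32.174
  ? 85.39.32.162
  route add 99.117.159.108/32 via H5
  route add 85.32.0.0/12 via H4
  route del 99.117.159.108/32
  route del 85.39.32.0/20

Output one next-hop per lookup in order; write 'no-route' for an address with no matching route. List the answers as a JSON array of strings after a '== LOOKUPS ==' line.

Trace:
  + 85.0.0.0/8 (H0) depth=8
  + 85.32.0.0/12 (H4) depth=12
  + 99.117.159.108/32 (H4) depth=32
  + 85.39.0.0/16 (H3) depth=16
  + 85.39.32.128/25 (H4) depth=25
  + 84.0.0.0/6 (H3) depth=6
  del 99.117.159.108/32 (clear depth 32)
  lookup 85.39.0.27: bits 010101010010011100 walk d0:-→d1:-→d2:-→d3:-→d4:-→d5:-→d6:H3→d7:-→d8:H0→d9:-→d10:-→d11:-→d12:H4→d13:-→d14:-→d15:-→d16:H3→d17:-→d18:- -> H3
  + 99.117.144.0/20 (H2) depth=20
  + 99.117.159.96/28 (H0) depth=28
  del 99.117.159.96/28 (clear depth 28)
  + 99.117.159.96/28 (H4) depth=28
  + 85.39.32.0/20 (H2) depth=20
  + 85.39.32.160/28 (H1) depth=28
  + 85.39.32.160/27 (H1) depth=27
  lookup 85.39.32.160: bits 0101010100100111001000001010 walk d0:-→d1:-→d2:-→d3:-→d4:-→d5:-→d6:H3→d7:-→d8:H0→d9:-→d10:-→d11:-→d12:H4→d13:-→d14:-→d15:-→d16:H3→d17:-→d18:-→d19:-→d20:H2→d21:-→d22:-→d23:-→d24:-→d25:H4→d26:-→d27:H1→d28:H1 -> H1
  del 85.0.0.0/8 (clear depth 8)
  lookup 99.117.144.23: bits 01100011011101011001 walk d0:-→d1:-→d2:-→d3:-→d4:-→d5:-→d6:-→d7:-→d8:-→d9:-→d10:-→d11:-→d12:-→d13:-→d14:-→d15:-→d16:-→d17:-→d18:-→d19:-→d20:H2 -> H2
  + 99.96.0.0/11 (H3) depth=11
  lookup 99.117.159.96: bits 0110001101110101100111110110 walk d0:-→d1:-→d2:-→d3:-→d4:-→d5:-→d6:-→d7:-→d8:-→d9:-→d10:-→d11:H3→d12:-→d13:-→d14:-→d15:-→d16:-→d17:-→d18:-→d19:-→d20:H2→d21:-→d22:-→d23:-→d24:-→d25:-→d26:-→d27:-→d28:H4 -> H4
  lookup 85.32.18.211: bits 0101010100100 walk d0:-→d1:-→d2:-→d3:-→d4:-→d5:-→d6:H3→d7:-→d8:-→d9:-→d10:-→d11:-→d12:H4→d13:- -> H4
  lookup 85.39.32.174: bits 0101010100100111001000001010 walk d0:-→d1:-→d2:-→d3:-→d4:-→d5:-→d6:H3→d7:-→d8:-→d9:-→d10:-→d11:-→d12:H4→d13:-→d14:-→d15:-→d16:H3→d17:-→d18:-→d19:-→d20:H2→d21:-→d22:-→d23:-→d24:-→d25:H4→d26:-→d27:H1→d28:H1 -> H1
  lookup 85.39.32.162: bits 0101010100100111001000001010 walk d0:-→d1:-→d2:-→d3:-→d4:-→d5:-→d6:H3→d7:-→d8:-→d9:-→d10:-→d11:-→d12:H4→d13:-→d14:-→d15:-→d16:H3→d17:-→d18:-→d19:-→d20:H2→d21:-→d22:-→d23:-→d24:-→d25:H4→d26:-→d27:H1→d28:H1 -> H1
  + 99.117.159.108/32 (H5) depth=32
  + 85.32.0.0/12 (H4) depth=12
  del 99.117.159.108/32 (clear depth 32)
  del 85.39.32.0/20 (clear depth 20)

== LOOKUPS ==
["H3","H1","H2","H4","H4","H1","H1"]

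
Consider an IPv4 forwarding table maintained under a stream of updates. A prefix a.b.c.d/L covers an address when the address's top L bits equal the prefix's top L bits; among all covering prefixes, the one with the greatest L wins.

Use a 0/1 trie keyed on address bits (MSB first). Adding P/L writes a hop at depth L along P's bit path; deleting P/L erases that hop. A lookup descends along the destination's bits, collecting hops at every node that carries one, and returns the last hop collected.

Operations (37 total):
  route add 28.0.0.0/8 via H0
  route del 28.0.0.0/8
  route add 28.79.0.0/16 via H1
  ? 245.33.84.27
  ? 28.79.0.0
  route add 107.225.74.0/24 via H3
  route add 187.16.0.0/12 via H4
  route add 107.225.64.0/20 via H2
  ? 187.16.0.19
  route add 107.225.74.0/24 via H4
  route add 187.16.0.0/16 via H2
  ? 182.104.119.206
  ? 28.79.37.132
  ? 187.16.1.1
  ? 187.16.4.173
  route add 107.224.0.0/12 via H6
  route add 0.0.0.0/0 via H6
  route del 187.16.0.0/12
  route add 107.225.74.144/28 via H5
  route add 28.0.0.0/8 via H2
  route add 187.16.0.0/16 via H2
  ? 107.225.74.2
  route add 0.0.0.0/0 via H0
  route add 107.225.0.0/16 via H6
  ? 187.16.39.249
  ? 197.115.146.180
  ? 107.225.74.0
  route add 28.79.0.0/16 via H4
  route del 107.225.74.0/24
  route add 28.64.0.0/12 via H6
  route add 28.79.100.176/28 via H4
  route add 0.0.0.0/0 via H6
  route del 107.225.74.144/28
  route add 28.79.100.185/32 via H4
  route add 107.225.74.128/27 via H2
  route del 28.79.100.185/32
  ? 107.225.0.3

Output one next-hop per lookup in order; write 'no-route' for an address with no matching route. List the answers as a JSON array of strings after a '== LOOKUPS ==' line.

Process each operation:
  + 28.0.0.0/8 (H0) depth=8
  del 28.0.0.0/8 (clear depth 8)
  + 28.79.0.0/16 (H1) depth=16
  ? 245.33.84.27  path d0:-  best=no-route
  ? 28.79.0.0  path d0:-→d1:-→d2:-→d3:-→d4:-→d5:-→d6:-→d7:-→d8:-→d9:-→d10:-→d11:-→d12:-→d13:-→d14:-→d15:-→d16:H1  best=H1
  + 107.225.74.0/24 (H3) depth=24
  + 187.16.0.0/12 (H4) depth=12
  + 107.225.64.0/20 (H2) depth=20
  ? 187.16.0.19  path d0:-→d1:-→d2:-→d3:-→d4:-→d5:-→d6:-→d7:-→d8:-→d9:-→d10:-→d11:-→d12:H4  best=H4
  + 107.225.74.0/24 (H4) depth=24
  + 187.16.0.0/16 (H2) depth=16
  ? 182.104.119.206  path d0:-→d1:-→d2:-→d3:-→d4:-  best=no-route
  ? 28.79.37.132  path d0:-→d1:-→d2:-→d3:-→d4:-→d5:-→d6:-→d7:-→d8:-→d9:-→d10:-→d11:-→d12:-→d13:-→d14:-→d15:-→d16:H1  best=H1
  ? 187.16.1.1  path d0:-→d1:-→d2:-→d3:-→d4:-→d5:-→d6:-→d7:-→d8:-→d9:-→d10:-→d11:-→d12:H4→d13:-→d14:-→d15:-→d16:H2  best=H2
  ? 187.16.4.173  path d0:-→d1:-→d2:-→d3:-→d4:-→d5:-→d6:-→d7:-→d8:-→d9:-→d10:-→d11:-→d12:H4→d13:-→d14:-→d15:-→d16:H2  best=H2
  + 107.224.0.0/12 (H6) depth=12
  + 0.0.0.0/0 (H6) depth=0
  del 187.16.0.0/12 (clear depth 12)
  + 107.225.74.144/28 (H5) depth=28
  + 28.0.0.0/8 (H2) depth=8
  + 187.16.0.0/16 (H2) depth=16
  ? 107.225.74.2  path d0:H6→d1:-→d2:-→d3:-→d4:-→d5:-→d6:-→d7:-→d8:-→d9:-→d10:-→d11:-→d12:H6→d13:-→d14:-→d15:-→d16:-→d17:-→d18:-→d19:-→d20:H2→d21:-→d22:-→d23:-→d24:H4  best=H4
  + 0.0.0.0/0 (H0) depth=0
  + 107.225.0.0/16 (H6) depth=16
  ? 187.16.39.249  path d0:H0→d1:-→d2:-→d3:-→d4:-→d5:-→d6:-→d7:-→d8:-→d9:-→d10:-→d11:-→d12:-→d13:-→d14:-→d15:-→d16:H2  best=H2
  ? 197.115.146.180  path d0:H0→d1:-  best=H0
  ? 107.225.74.0  path d0:H0→d1:-→d2:-→d3:-→d4:-→d5:-→d6:-→d7:-→d8:-→d9:-→d10:-→d11:-→d12:H6→d13:-→d14:-→d15:-→d16:H6→d17:-→d18:-→d19:-→d20:H2→d21:-→d22:-→d23:-→d24:H4  best=H4
  + 28.79.0.0/16 (H4) depth=16
  del 107.225.74.0/24 (clear depth 24)
  + 28.64.0.0/12 (H6) depth=12
  + 28.79.100.176/28 (H4) depth=28
  + 0.0.0.0/0 (H6) depth=0
  del 107.225.74.144/28 (clear depth 28)
  + 28.79.100.185/32 (H4) depth=32
  + 107.225.74.128/27 (H2) depth=27
  del 28.79.100.185/32 (clear depth 32)
  ? 107.225.0.3  path d0:H6→d1:-→d2:-→d3:-→d4:-→d5:-→d6:-→d7:-→d8:-→d9:-→d10:-→d11:-→d12:H6→d13:-→d14:-→d15:-→d16:H6→d17:-  best=H6

== LOOKUPS ==
["no-route","H1","H4","no-route","H1","H2","H2","H4","H2","H0","H4","H6"]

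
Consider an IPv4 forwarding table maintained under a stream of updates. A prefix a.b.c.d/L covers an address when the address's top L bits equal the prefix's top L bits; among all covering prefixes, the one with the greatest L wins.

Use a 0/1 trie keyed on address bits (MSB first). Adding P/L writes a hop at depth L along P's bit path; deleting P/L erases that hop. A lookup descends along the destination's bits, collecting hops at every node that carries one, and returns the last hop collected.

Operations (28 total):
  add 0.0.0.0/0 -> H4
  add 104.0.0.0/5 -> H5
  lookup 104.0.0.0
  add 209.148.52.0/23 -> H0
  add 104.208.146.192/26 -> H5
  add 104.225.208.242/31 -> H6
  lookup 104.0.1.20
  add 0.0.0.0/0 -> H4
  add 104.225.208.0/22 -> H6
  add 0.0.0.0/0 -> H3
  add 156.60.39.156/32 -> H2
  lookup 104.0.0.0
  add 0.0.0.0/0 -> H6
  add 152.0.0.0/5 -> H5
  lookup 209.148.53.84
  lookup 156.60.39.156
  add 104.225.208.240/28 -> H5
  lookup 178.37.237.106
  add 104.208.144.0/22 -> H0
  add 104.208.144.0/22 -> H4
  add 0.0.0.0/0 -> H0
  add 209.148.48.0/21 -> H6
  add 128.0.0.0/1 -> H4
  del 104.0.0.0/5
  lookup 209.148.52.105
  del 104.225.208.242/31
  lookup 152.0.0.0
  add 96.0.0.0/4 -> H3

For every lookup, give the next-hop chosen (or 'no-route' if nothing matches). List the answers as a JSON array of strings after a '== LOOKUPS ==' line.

Trace:
  add 0.0.0.0/0 -> H4 at depth 0
  add 104.0.0.0/5 -> H5 at depth 5
  lookup 104.0.0.0: bits 01101 walk d0:H4→d1:-→d2:-→d3:-→d4:-→d5:H5 -> H5
  add 209.148.52.0/23 -> H0 at depth 23
  add 104.208.146.192/26 -> H5 at depth 26
  add 104.225.208.242/31 -> H6 at depth 31
  lookup 104.0.1.20: bits 01101000 walk d0:H4→d1:-→d2:-→d3:-→d4:-→d5:H5→d6:-→d7:-→d8:- -> H5
  add 0.0.0.0/0 -> H4 at depth 0
  add 104.225.208.0/22 -> H6 at depth 22
  add 0.0.0.0/0 -> H3 at depth 0
  add 156.60.39.156/32 -> H2 at depth 32
  lookup 104.0.0.0: bits 01101000 walk d0:H3→d1:-→d2:-→d3:-→d4:-→d5:H5→d6:-→d7:-→d8:- -> H5
  add 0.0.0.0/0 -> H6 at depth 0
  add 152.0.0.0/5 -> H5 at depth 5
  lookup 209.148.53.84: bits 11010001100101000011010 walk d0:H6→d1:-→d2:-→d3:-→d4:-→d5:-→d6:-→d7:-→d8:-→d9:-→d10:-→d11:-→d12:-→d13:-→d14:-→d15:-→d16:-→d17:-→d18:-→d19:-→d20:-→d21:-→d22:-→d23:H0 -> H0
  lookup 156.60.39.156: bits 10011100001111000010011110011100 walk d0:H6→d1:-→d2:-→d3:-→d4:-→d5:H5→d6:-→d7:-→d8:-→d9:-→d10:-→d11:-→d12:-→d13:-→d14:-→d15:-→d16:-→d17:-→d18:-→d19:-→d20:-→d21:-→d22:-→d23:-→d24:-→d25:-→d26:-→d27:-→d28:-→d29:-→d30:-→d31:-→d32:H2 -> H2
  add 104.225.208.240/28 -> H5 at depth 28
  lookup 178.37.237.106: bits 10 walk d0:H6→d1:-→d2:- -> H6
  add 104.208.144.0/22 -> H0 at depth 22
  add 104.208.144.0/22 -> H4 at depth 22
  add 0.0.0.0/0 -> H0 at depth 0
  add 209.148.48.0/21 -> H6 at depth 21
  add 128.0.0.0/1 -> H4 at depth 1
  - 104.0.0.0/5 clear@5
  lookup 209.148.52.105: bits 11010001100101000011010 walk d0:H0→d1:H4→d2:-→d3:-→d4:-→d5:-→d6:-→d7:-→d8:-→d9:-→d10:-→d11:-→d12:-→d13:-→d14:-→d15:-→d16:-→d17:-→d18:-→d19:-→d20:-→d21:H6→d22:-→d23:H0 -> H0
  - 104.225.208.242/31 clear@31
  lookup 152.0.0.0: bits 10011 walk d0:H0→d1:H4→d2:-→d3:-→d4:-→d5:H5 -> H5
  add 96.0.0.0/4 -> H3 at depth 4

== LOOKUPS ==
["H5","H5","H5","H0","H2","H6","H0","H5"]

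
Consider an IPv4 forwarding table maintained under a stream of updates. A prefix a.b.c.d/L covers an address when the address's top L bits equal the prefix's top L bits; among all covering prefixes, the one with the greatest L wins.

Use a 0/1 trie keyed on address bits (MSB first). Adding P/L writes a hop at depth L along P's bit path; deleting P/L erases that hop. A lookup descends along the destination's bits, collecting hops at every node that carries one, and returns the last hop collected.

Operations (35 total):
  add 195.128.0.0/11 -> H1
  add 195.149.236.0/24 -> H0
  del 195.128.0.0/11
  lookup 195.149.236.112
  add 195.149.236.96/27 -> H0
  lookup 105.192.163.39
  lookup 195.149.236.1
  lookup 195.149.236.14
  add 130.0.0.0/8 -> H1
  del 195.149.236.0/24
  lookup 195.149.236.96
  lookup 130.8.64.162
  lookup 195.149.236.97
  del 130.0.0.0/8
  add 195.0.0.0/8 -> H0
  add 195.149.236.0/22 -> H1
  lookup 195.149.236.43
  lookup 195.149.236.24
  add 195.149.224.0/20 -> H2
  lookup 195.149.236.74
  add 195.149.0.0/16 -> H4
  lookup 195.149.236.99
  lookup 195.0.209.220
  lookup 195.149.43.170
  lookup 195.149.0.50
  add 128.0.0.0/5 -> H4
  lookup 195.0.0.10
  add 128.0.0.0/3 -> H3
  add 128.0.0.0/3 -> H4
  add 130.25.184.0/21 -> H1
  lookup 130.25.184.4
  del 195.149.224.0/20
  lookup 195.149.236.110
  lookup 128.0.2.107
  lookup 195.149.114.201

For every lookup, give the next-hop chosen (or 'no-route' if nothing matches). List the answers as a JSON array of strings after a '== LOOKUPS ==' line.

Process each operation:
  add 195.128.0.0/11 -> H1 at depth 11
  add 195.149.236.0/24 -> H0 at depth 24
  del 195.128.0.0/11 (clear depth 11)
  Q 195.149.236.112: descend 110000111001010111101100 ; hops seen [H0] ; pick H0
  add 195.149.236.96/27 -> H0 at depth 27
  Q 105.192.163.39: descend ε ; hops seen [∅] ; pick no-route
  Q 195.149.236.1: descend 1100001110010101111011000 ; hops seen [H0] ; pick H0
  Q 195.149.236.14: descend 1100001110010101111011000 ; hops seen [H0] ; pick H0
  add 130.0.0.0/8 -> H1 at depth 8
  del 195.149.236.0/24 (clear depth 24)
  Q 195.149.236.96: descend 110000111001010111101100011 ; hops seen [H0] ; pick H0
  Q 130.8.64.162: descend 10000010 ; hops seen [H1] ; pick H1
  Q 195.149.236.97: descend 110000111001010111101100011 ; hops seen [H0] ; pick H0
  del 130.0.0.0/8 (clear depth 8)
  add 195.0.0.0/8 -> H0 at depth 8
  add 195.149.236.0/22 -> H1 at depth 22
  Q 195.149.236.43: descend 1100001110010101111011000 ; hops seen [H0,H1] ; pick H1
  Q 195.149.236.24: descend 1100001110010101111011000 ; hops seen [H0,H1] ; pick H1
  add 195.149.224.0/20 -> H2 at depth 20
  Q 195.149.236.74: descend 11000011100101011110110001 ; hops seen [H0,H2,H1] ; pick H1
  add 195.149.0.0/16 -> H4 at depth 16
  Q 195.149.236.99: descend 110000111001010111101100011 ; hops seen [H0,H4,H2,H1,H0] ; pick H0
  Q 195.0.209.220: descend 11000011 ; hops seen [H0] ; pick H0
  Q 195.149.43.170: descend 1100001110010101 ; hops seen [H0,H4] ; pick H4
  Q 195.149.0.50: descend 1100001110010101 ; hops seen [H0,H4] ; pick H4
  add 128.0.0.0/5 -> H4 at depth 5
  Q 195.0.0.10: descend 11000011 ; hops seen [H0] ; pick H0
  add 128.0.0.0/3 -> H3 at depth 3
  add 128.0.0.0/3 -> H4 at depth 3
  add 130.25.184.0/21 -> H1 at depth 21
  Q 130.25.184.4: descend 100000100001100110111 ; hops seen [H4,H4,H1] ; pick H1
  del 195.149.224.0/20 (clear depth 20)
  Q 195.149.236.110: descend 110000111001010111101100011 ; hops seen [H0,H4,H1,H0] ; pick H0
  Q 128.0.2.107: descend 100000 ; hops seen [H4,H4] ; pick H4
  Q 195.149.114.201: descend 1100001110010101 ; hops seen [H0,H4] ; pick H4

== LOOKUPS ==
["H0","no-route","H0","H0","H0","H1","H0","H1","H1","H1","H0","H0","H4","H4","H0","H1","H0","H4","H4"]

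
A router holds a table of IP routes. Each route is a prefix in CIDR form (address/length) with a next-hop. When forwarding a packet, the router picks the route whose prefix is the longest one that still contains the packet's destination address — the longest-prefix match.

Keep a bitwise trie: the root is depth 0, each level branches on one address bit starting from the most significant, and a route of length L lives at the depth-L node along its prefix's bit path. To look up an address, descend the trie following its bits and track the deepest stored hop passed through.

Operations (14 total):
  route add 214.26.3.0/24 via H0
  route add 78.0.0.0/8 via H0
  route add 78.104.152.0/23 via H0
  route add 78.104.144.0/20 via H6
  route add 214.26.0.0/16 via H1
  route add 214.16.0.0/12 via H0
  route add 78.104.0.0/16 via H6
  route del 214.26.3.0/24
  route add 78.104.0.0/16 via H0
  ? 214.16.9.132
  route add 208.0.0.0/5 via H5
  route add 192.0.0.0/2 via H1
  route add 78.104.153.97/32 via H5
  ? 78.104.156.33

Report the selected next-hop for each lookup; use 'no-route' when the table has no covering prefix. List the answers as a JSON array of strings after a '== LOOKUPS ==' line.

Trace:
  add 214.26.3.0/24 -> H0 at depth 24
  add 78.0.0.0/8 -> H0 at depth 8
  add 78.104.152.0/23 -> H0 at depth 23
  add 78.104.144.0/20 -> H6 at depth 20
  add 214.26.0.0/16 -> H1 at depth 16
  add 214.16.0.0/12 -> H0 at depth 12
  add 78.104.0.0/16 -> H6 at depth 16
  del 214.26.3.0/24 (clear depth 24)
  add 78.104.0.0/16 -> H0 at depth 16
  lookup 214.16.9.132: bits 110101100001 walk d0:-→d1:-→d2:-→d3:-→d4:-→d5:-→d6:-→d7:-→d8:-→d9:-→d10:-→d11:-→d12:H0 -> H0
  add 208.0.0.0/5 -> H5 at depth 5
  add 192.0.0.0/2 -> H1 at depth 2
  add 78.104.153.97/32 -> H5 at depth 32
  lookup 78.104.156.33: bits 010011100110100010011 walk d0:-→d1:-→d2:-→d3:-→d4:-→d5:-→d6:-→d7:-→d8:H0→d9:-→d10:-→d11:-→d12:-→d13:-→d14:-→d15:-→d16:H0→d17:-→d18:-→d19:-→d20:H6→d21:- -> H6

== LOOKUPS ==
["H0","H6"]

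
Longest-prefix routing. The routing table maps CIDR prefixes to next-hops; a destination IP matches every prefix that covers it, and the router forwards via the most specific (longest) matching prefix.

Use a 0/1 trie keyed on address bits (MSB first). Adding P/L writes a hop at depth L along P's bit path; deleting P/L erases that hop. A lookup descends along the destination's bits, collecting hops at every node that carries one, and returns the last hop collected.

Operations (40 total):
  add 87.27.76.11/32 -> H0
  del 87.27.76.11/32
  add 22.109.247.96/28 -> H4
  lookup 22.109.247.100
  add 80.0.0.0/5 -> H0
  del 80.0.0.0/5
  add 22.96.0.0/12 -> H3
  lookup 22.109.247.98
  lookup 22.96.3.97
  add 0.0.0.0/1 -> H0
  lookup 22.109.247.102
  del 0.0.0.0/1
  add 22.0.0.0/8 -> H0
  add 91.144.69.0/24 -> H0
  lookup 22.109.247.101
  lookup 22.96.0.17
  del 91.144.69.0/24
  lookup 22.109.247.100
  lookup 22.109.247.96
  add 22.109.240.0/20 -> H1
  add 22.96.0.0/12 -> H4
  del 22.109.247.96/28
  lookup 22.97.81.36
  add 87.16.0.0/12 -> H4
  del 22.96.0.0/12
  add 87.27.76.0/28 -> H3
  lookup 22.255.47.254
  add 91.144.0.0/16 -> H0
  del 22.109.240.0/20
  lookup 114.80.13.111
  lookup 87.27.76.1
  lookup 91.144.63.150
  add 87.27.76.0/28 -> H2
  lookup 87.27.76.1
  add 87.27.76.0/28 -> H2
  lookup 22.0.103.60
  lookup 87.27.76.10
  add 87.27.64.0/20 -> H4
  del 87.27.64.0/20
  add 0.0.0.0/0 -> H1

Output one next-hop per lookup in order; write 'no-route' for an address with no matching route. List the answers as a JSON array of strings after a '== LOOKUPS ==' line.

Process each operation:
  + 87.27.76.11/32 (H0) depth=32
  del 87.27.76.11/32 (clear depth 32)
  + 22.109.247.96/28 (H4) depth=28
  ? 22.109.247.100  path d0:-→d1:-→d2:-→d3:-→d4:-→d5:-→d6:-→d7:-→d8:-→d9:-→d10:-→d11:-→d12:-→d13:-→d14:-→d15:-→d16:-→d17:-→d18:-→d19:-→d20:-→d21:-→d22:-→d23:-→d24:-→d25:-→d26:-→d27:-→d28:H4  best=H4
  + 80.0.0.0/5 (H0) depth=5
  del 80.0.0.0/5 (clear depth 5)
  + 22.96.0.0/12 (H3) depth=12
  ? 22.109.247.98  path d0:-→d1:-→d2:-→d3:-→d4:-→d5:-→d6:-→d7:-→d8:-→d9:-→d10:-→d11:-→d12:H3→d13:-→d14:-→d15:-→d16:-→d17:-→d18:-→d19:-→d20:-→d21:-→d22:-→d23:-→d24:-→d25:-→d26:-→d27:-→d28:H4  best=H4
  ? 22.96.3.97  path d0:-→d1:-→d2:-→d3:-→d4:-→d5:-→d6:-→d7:-→d8:-→d9:-→d10:-→d11:-→d12:H3  best=H3
  + 0.0.0.0/1 (H0) depth=1
  ? 22.109.247.102  path d0:-→d1:H0→d2:-→d3:-→d4:-→d5:-→d6:-→d7:-→d8:-→d9:-→d10:-→d11:-→d12:H3→d13:-→d14:-→d15:-→d16:-→d17:-→d18:-→d19:-→d20:-→d21:-→d22:-→d23:-→d24:-→d25:-→d26:-→d27:-→d28:H4  best=H4
  del 0.0.0.0/1 (clear depth 1)
  + 22.0.0.0/8 (H0) depth=8
  + 91.144.69.0/24 (H0) depth=24
  ? 22.109.247.101  path d0:-→d1:-→d2:-→d3:-→d4:-→d5:-→d6:-→d7:-→d8:H0→d9:-→d10:-→d11:-→d12:H3→d13:-→d14:-→d15:-→d16:-→d17:-→d18:-→d19:-→d20:-→d21:-→d22:-→d23:-→d24:-→d25:-→d26:-→d27:-→d28:H4  best=H4
  ? 22.96.0.17  path d0:-→d1:-→d2:-→d3:-→d4:-→d5:-→d6:-→d7:-→d8:H0→d9:-→d10:-→d11:-→d12:H3  best=H3
  del 91.144.69.0/24 (clear depth 24)
  ? 22.109.247.100  path d0:-→d1:-→d2:-→d3:-→d4:-→d5:-→d6:-→d7:-→d8:H0→d9:-→d10:-→d11:-→d12:H3→d13:-→d14:-→d15:-→d16:-→d17:-→d18:-→d19:-→d20:-→d21:-→d22:-→d23:-→d24:-→d25:-→d26:-→d27:-→d28:H4  best=H4
  ? 22.109.247.96  path d0:-→d1:-→d2:-→d3:-→d4:-→d5:-→d6:-→d7:-→d8:H0→d9:-→d10:-→d11:-→d12:H3→d13:-→d14:-→d15:-→d16:-→d17:-→d18:-→d19:-→d20:-→d21:-→d22:-→d23:-→d24:-→d25:-→d26:-→d27:-→d28:H4  best=H4
  + 22.109.240.0/20 (H1) depth=20
  + 22.96.0.0/12 (H4) depth=12
  del 22.109.247.96/28 (clear depth 28)
  ? 22.97.81.36  path d0:-→d1:-→d2:-→d3:-→d4:-→d5:-→d6:-→d7:-→d8:H0→d9:-→d10:-→d11:-→d12:H4  best=H4
  + 87.16.0.0/12 (H4) depth=12
  del 22.96.0.0/12 (clear depth 12)
  + 87.27.76.0/28 (H3) depth=28
  ? 22.255.47.254  path d0:-→d1:-→d2:-→d3:-→d4:-→d5:-→d6:-→d7:-→d8:H0  best=H0
  + 91.144.0.0/16 (H0) depth=16
  del 22.109.240.0/20 (clear depth 20)
  ? 114.80.13.111  path d0:-→d1:-→d2:-  best=no-route
  ? 87.27.76.1  path d0:-→d1:-→d2:-→d3:-→d4:-→d5:-→d6:-→d7:-→d8:-→d9:-→d10:-→d11:-→d12:H4→d13:-→d14:-→d15:-→d16:-→d17:-→d18:-→d19:-→d20:-→d21:-→d22:-→d23:-→d24:-→d25:-→d26:-→d27:-→d28:H3  best=H3
  ? 91.144.63.150  path d0:-→d1:-→d2:-→d3:-→d4:-→d5:-→d6:-→d7:-→d8:-→d9:-→d10:-→d11:-→d12:-→d13:-→d14:-→d15:-→d16:H0→d17:-  best=H0
  + 87.27.76.0/28 (H2) depth=28
  ? 87.27.76.1  path d0:-→d1:-→d2:-→d3:-→d4:-→d5:-→d6:-→d7:-→d8:-→d9:-→d10:-→d11:-→d12:H4→d13:-→d14:-→d15:-→d16:-→d17:-→d18:-→d19:-→d20:-→d21:-→d22:-→d23:-→d24:-→d25:-→d26:-→d27:-→d28:H2  best=H2
  + 87.27.76.0/28 (H2) depth=28
  ? 22.0.103.60  path d0:-→d1:-→d2:-→d3:-→d4:-→d5:-→d6:-→d7:-→d8:H0→d9:-  best=H0
  ? 87.27.76.10  path d0:-→d1:-→d2:-→d3:-→d4:-→d5:-→d6:-→d7:-→d8:-→d9:-→d10:-→d11:-→d12:H4→d13:-→d14:-→d15:-→d16:-→d17:-→d18:-→d19:-→d20:-→d21:-→d22:-→d23:-→d24:-→d25:-→d26:-→d27:-→d28:H2→d29:-→d30:-→d31:-  best=H2
  + 87.27.64.0/20 (H4) depth=20
  del 87.27.64.0/20 (clear depth 20)
  + 0.0.0.0/0 (H1) depth=0

== LOOKUPS ==
["H4","H4","H3","H4","H4","H3","H4","H4","H4","H0","no-route","H3","H0","H2","H0","H2"]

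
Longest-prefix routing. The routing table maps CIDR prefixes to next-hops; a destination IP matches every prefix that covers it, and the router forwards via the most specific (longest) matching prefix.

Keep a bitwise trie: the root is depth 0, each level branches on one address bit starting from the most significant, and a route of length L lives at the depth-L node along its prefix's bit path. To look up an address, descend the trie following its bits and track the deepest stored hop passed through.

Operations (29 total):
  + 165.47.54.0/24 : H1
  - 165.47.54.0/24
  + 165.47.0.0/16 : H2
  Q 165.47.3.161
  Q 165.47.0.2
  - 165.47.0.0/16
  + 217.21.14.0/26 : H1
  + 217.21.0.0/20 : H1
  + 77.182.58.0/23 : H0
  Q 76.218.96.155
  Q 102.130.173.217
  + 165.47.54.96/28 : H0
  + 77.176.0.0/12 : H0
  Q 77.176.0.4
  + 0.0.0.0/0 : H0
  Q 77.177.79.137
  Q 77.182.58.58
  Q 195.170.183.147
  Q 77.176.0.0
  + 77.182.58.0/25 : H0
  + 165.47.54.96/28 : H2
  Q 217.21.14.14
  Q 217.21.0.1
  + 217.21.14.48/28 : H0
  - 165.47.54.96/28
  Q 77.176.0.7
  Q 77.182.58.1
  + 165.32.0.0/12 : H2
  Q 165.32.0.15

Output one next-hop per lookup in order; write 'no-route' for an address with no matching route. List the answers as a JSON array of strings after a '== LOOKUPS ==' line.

Trace:
  + 165.47.54.0/24 (H1) depth=24
  del 165.47.54.0/24 (clear depth 24)
  + 165.47.0.0/16 (H2) depth=16
  ? 165.47.3.161  path d0:-→d1:-→d2:-→d3:-→d4:-→d5:-→d6:-→d7:-→d8:-→d9:-→d10:-→d11:-→d12:-→d13:-→d14:-→d15:-→d16:H2→d17:-→d18:-  best=H2
  ? 165.47.0.2  path d0:-→d1:-→d2:-→d3:-→d4:-→d5:-→d6:-→d7:-→d8:-→d9:-→d10:-→d11:-→d12:-→d13:-→d14:-→d15:-→d16:H2→d17:-→d18:-  best=H2
  del 165.47.0.0/16 (clear depth 16)
  + 217.21.14.0/26 (H1) depth=26
  + 217.21.0.0/20 (H1) depth=20
  + 77.182.58.0/23 (H0) depth=23
  ? 76.218.96.155  path d0:-→d1:-→d2:-→d3:-→d4:-→d5:-→d6:-→d7:-  best=no-route
  ? 102.130.173.217  path d0:-→d1:-→d2:-  best=no-route
  + 165.47.54.96/28 (H0) depth=28
  + 77.176.0.0/12 (H0) depth=12
  ? 77.176.0.4  path d0:-→d1:-→d2:-→d3:-→d4:-→d5:-→d6:-→d7:-→d8:-→d9:-→d10:-→d11:-→d12:H0→d13:-  best=H0
  + 0.0.0.0/0 (H0) depth=0
  ? 77.177.79.137  path d0:H0→d1:-→d2:-→d3:-→d4:-→d5:-→d6:-→d7:-→d8:-→d9:-→d10:-→d11:-→d12:H0→d13:-  best=H0
  ? 77.182.58.58  path d0:H0→d1:-→d2:-→d3:-→d4:-→d5:-→d6:-→d7:-→d8:-→d9:-→d10:-→d11:-→d12:H0→d13:-→d14:-→d15:-→d16:-→d17:-→d18:-→d19:-→d20:-→d21:-→d22:-→d23:H0  best=H0
  ? 195.170.183.147  path d0:H0→d1:-→d2:-→d3:-  best=H0
  ? 77.176.0.0  path d0:H0→d1:-→d2:-→d3:-→d4:-→d5:-→d6:-→d7:-→d8:-→d9:-→d10:-→d11:-→d12:H0→d13:-  best=H0
  + 77.182.58.0/25 (H0) depth=25
  + 165.47.54.96/28 (H2) depth=28
  ? 217.21.14.14  path d0:H0→d1:-→d2:-→d3:-→d4:-→d5:-→d6:-→d7:-→d8:-→d9:-→d10:-→d11:-→d12:-→d13:-→d14:-→d15:-→d16:-→d17:-→d18:-→d19:-→d20:H1→d21:-→d22:-→d23:-→d24:-→d25:-→d26:H1  best=H1
  ? 217.21.0.1  path d0:H0→d1:-→d2:-→d3:-→d4:-→d5:-→d6:-→d7:-→d8:-→d9:-→d10:-→d11:-→d12:-→d13:-→d14:-→d15:-→d16:-→d17:-→d18:-→d19:-→d20:H1  best=H1
  + 217.21.14.48/28 (H0) depth=28
  del 165.47.54.96/28 (clear depth 28)
  ? 77.176.0.7  path d0:H0→d1:-→d2:-→d3:-→d4:-→d5:-→d6:-→d7:-→d8:-→d9:-→d10:-→d11:-→d12:H0→d13:-  best=H0
  ? 77.182.58.1  path d0:H0→d1:-→d2:-→d3:-→d4:-→d5:-→d6:-→d7:-→d8:-→d9:-→d10:-→d11:-→d12:H0→d13:-→d14:-→d15:-→d16:-→d17:-→d18:-→d19:-→d20:-→d21:-→d22:-→d23:H0→d24:-→d25:H0  best=H0
  + 165.32.0.0/12 (H2) depth=12
  ? 165.32.0.15  path d0:H0→d1:-→d2:-→d3:-→d4:-→d5:-→d6:-→d7:-→d8:-→d9:-→d10:-→d11:-→d12:H2  best=H2

== LOOKUPS ==
["H2","H2","no-route","no-route","H0","H0","H0","H0","H0","H1","H1","H0","H0","H2"]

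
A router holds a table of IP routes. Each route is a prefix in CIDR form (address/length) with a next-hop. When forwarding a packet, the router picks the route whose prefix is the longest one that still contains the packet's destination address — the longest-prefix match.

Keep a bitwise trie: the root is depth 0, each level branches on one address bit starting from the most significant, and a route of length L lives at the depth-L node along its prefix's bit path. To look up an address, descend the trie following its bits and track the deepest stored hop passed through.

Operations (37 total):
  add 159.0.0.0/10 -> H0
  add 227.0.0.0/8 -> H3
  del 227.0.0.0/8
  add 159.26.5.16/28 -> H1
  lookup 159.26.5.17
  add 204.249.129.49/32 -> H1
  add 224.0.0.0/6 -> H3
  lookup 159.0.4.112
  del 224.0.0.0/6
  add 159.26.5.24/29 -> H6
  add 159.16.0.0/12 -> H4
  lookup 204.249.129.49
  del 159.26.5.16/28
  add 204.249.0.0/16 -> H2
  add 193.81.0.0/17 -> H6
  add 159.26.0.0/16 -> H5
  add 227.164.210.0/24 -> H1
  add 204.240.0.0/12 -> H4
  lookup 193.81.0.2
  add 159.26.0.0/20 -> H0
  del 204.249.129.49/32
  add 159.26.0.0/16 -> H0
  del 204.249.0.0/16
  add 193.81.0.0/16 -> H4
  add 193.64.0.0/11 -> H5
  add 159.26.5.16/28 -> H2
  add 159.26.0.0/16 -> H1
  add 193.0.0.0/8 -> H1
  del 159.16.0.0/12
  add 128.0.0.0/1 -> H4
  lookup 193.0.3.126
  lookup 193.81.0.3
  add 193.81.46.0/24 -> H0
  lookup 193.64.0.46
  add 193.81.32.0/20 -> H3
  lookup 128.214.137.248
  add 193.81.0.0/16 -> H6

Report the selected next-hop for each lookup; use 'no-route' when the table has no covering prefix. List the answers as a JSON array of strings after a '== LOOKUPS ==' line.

Apply in order:
  + 159.0.0.0/10 (H0) depth=10
  + 227.0.0.0/8 (H3) depth=8
  del 227.0.0.0/8 (clear depth 8)
  + 159.26.5.16/28 (H1) depth=28
  ? 159.26.5.17  path d0:-→d1:-→d2:-→d3:-→d4:-→d5:-→d6:-→d7:-→d8:-→d9:-→d10:H0→d11:-→d12:-→d13:-→d14:-→d15:-→d16:-→d17:-→d18:-→d19:-→d20:-→d21:-→d22:-→d23:-→d24:-→d25:-→d26:-→d27:-→d28:H1  best=H1
  + 204.249.129.49/32 (H1) depth=32
  + 224.0.0.0/6 (H3) depth=6
  ? 159.0.4.112  path d0:-→d1:-→d2:-→d3:-→d4:-→d5:-→d6:-→d7:-→d8:-→d9:-→d10:H0→d11:-  best=H0
  del 224.0.0.0/6 (clear depth 6)
  + 159.26.5.24/29 (H6) depth=29
  + 159.16.0.0/12 (H4) depth=12
  ? 204.249.129.49  path d0:-→d1:-→d2:-→d3:-→d4:-→d5:-→d6:-→d7:-→d8:-→d9:-→d10:-→d11:-→d12:-→d13:-→d14:-→d15:-→d16:-→d17:-→d18:-→d19:-→d20:-→d21:-→d22:-→d23:-→d24:-→d25:-→d26:-→d27:-→d28:-→d29:-→d30:-→d31:-→d32:H1  best=H1
  del 159.26.5.16/28 (clear depth 28)
  + 204.249.0.0/16 (H2) depth=16
  + 193.81.0.0/17 (H6) depth=17
  + 159.26.0.0/16 (H5) depth=16
  + 227.164.210.0/24 (H1) depth=24
  + 204.240.0.0/12 (H4) depth=12
  ? 193.81.0.2  path d0:-→d1:-→d2:-→d3:-→d4:-→d5:-→d6:-→d7:-→d8:-→d9:-→d10:-→d11:-→d12:-→d13:-→d14:-→d15:-→d16:-→d17:H6  best=H6
  + 159.26.0.0/20 (H0) depth=20
  del 204.249.129.49/32 (clear depth 32)
  + 159.26.0.0/16 (H0) depth=16
  del 204.249.0.0/16 (clear depth 16)
  + 193.81.0.0/16 (H4) depth=16
  + 193.64.0.0/11 (H5) depth=11
  + 159.26.5.16/28 (H2) depth=28
  + 159.26.0.0/16 (H1) depth=16
  + 193.0.0.0/8 (H1) depth=8
  del 159.16.0.0/12 (clear depth 12)
  + 128.0.0.0/1 (H4) depth=1
  ? 193.0.3.126  path d0:-→d1:H4→d2:-→d3:-→d4:-→d5:-→d6:-→d7:-→d8:H1→d9:-  best=H1
  ? 193.81.0.3  path d0:-→d1:H4→d2:-→d3:-→d4:-→d5:-→d6:-→d7:-→d8:H1→d9:-→d10:-→d11:H5→d12:-→d13:-→d14:-→d15:-→d16:H4→d17:H6  best=H6
  + 193.81.46.0/24 (H0) depth=24
  ? 193.64.0.46  path d0:-→d1:H4→d2:-→d3:-→d4:-→d5:-→d6:-→d7:-→d8:H1→d9:-→d10:-→d11:H5  best=H5
  + 193.81.32.0/20 (H3) depth=20
  ? 128.214.137.248  path d0:-→d1:H4→d2:-→d3:-  best=H4
  + 193.81.0.0/16 (H6) depth=16

== LOOKUPS ==
["H1","H0","H1","H6","H1","H6","H5","H4"]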